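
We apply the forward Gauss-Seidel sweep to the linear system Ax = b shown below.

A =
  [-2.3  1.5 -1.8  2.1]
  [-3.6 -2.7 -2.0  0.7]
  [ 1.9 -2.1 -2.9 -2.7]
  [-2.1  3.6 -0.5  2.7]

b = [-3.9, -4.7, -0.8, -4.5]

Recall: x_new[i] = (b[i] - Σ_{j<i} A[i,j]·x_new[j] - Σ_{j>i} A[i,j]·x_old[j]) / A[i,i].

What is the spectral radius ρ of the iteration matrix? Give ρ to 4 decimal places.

A = D + L + U where D = diag(-2.3, -2.7, -2.9, 2.7).
Gauss-Seidel: T = -(D+L)⁻¹U, row 0 first, T[0,3] = -(2.1)/(-2.3) = +0.9130; later rows by forward substitution.
  T[0,:] = [+0.0000, +0.6522, -0.7826, +0.9130]
  T[1,:] = [+0.0000, -0.8696, +0.3027, -0.9581]
  T[2,:] = [+0.0000, +1.0570, -0.7320, +0.3610]
  T[3,:] = [+0.0000, +1.8624, -1.1479, +2.0545]
|eigenvalues of T|: 1.2756, 0.5237, 0.5237, 0.0000.
spectral radius ρ = 1.2756; 1.2756 > 1, so it fails to converge.

1.2756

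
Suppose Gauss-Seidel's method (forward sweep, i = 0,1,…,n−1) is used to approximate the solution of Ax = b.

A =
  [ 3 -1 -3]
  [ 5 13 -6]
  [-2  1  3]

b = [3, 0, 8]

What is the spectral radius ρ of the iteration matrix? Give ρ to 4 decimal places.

0.6667

Diagonal D = diag(3, 13, 3); L, U strict lower/upper.
Gauss-Seidel: T = -(D+L)⁻¹U, row 0 first, T[0,2] = -(-3)/(3) = +1.0000; later rows by forward substitution.
  T[0,:] = [+0.0000, +0.3333, +1.0000]
  T[1,:] = [+0.0000, -0.1282, +0.0769]
  T[2,:] = [+0.0000, +0.2650, +0.6410]
|roots of det(T-λI)|: 0.6667, 0.1538, 0.0000.
ρ = 0.6667; 0.6667 < 1, so it converges for any x₀.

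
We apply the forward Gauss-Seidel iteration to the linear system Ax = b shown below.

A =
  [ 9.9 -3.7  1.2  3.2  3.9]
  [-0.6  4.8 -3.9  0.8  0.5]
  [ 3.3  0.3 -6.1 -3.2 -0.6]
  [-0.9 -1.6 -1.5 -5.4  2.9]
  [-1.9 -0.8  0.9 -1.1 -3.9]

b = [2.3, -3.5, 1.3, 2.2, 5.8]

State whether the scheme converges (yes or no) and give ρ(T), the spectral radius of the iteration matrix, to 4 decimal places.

Write A = D+L+U with D = diag(9.9, 4.8, -6.1, -5.4, -3.9).
T_GS = -(D+L)⁻¹U: row 0 first, T[0,1] = -(-3.7)/(9.9) = +0.3737; later rows by forward substitution.
  T[0,:] = [+0.0000, +0.3737, -0.1212, -0.3232, -0.3939]
  T[1,:] = [+0.0000, +0.0467, +0.7973, -0.2071, -0.1534]
  T[2,:] = [+0.0000, +0.2045, -0.0264, -0.7096, -0.3190]
  T[3,:] = [+0.0000, -0.1329, -0.2087, +0.3123, +0.7368]
  T[4,:] = [+0.0000, -0.1070, -0.0517, -0.0519, -0.0580]
moduli |λ_i(T)| = 0.8723, 0.4479, 0.3266, 0.3266, 0.0000.
ρ = 0.8723; 0.8723 < 1: convergent.

yes, ρ = 0.8723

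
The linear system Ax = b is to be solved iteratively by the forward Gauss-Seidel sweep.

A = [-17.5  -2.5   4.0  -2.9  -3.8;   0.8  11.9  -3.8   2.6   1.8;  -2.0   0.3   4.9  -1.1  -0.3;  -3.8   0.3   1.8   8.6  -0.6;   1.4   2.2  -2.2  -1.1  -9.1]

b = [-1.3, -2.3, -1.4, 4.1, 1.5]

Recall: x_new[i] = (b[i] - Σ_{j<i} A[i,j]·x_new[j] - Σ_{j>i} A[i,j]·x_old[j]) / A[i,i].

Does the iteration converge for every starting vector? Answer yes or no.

Let D = diag(-17.5, 11.9, 4.9, 8.6, -9.1); L, U the strict triangles.
GS T = -(D+L)⁻¹U: row 0 first, T[0,3] = -(-2.9)/(-17.5) = -0.1657; later rows by forward substitution.
  T[0,:] = [+0.0000 -0.1429 +0.2286 -0.1657 -0.2171]
  T[1,:] = [+0.0000 +0.0096 +0.3040 -0.2073 -0.1367]
  T[2,:] = [+0.0000 -0.0589 +0.0747 +0.1695 -0.0190]
  T[3,:] = [+0.0000 -0.0511 +0.0748 -0.1015 -0.0174]
  T[4,:] = [+0.0000 +0.0008 +0.0816 -0.1043 -0.0597]
moduli |λ_i(T)| = 0.2146, 0.1453, 0.1453, 0.0243, 0.0000.
ρ(T) = max|λ| = 0.2146; 0.2146 < 1 ⇒ converges.

yes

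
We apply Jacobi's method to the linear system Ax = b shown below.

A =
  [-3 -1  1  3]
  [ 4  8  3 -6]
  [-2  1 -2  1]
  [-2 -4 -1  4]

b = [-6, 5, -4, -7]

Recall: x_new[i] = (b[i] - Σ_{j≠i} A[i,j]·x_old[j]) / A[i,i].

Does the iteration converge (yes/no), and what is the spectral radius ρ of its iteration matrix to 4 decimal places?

no, ρ = 1.4525

Diagonal D = diag(-3, 8, -2, 4); L, U strict lower/upper.
Jacobi T = -D⁻¹(L+U): T[1,0] = -(4)/(8) = -0.5000; T[1,1] = 0.
  T[0,:] = [+0.0000 -0.3333 +0.3333 +1.0000]
  T[1,:] = [-0.5000 +0.0000 -0.3750 +0.7500]
  T[2,:] = [-1.0000 +0.5000 +0.0000 +0.5000]
  T[3,:] = [+0.5000 +1.0000 +0.2500 +0.0000]
|roots of det(T-λI)|: 1.4525, 0.8468, 0.7589, 0.7589.
spectral radius ρ = 1.4525; 1.4525 > 1, so it fails to converge.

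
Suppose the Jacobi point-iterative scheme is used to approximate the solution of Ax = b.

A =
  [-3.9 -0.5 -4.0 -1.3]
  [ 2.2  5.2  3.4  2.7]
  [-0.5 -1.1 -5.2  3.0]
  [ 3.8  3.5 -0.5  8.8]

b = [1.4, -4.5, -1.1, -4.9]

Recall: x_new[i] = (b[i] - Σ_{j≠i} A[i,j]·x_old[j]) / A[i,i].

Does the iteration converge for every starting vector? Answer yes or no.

yes

Diagonal D = diag(-3.9, 5.2, -5.2, 8.8); L, U strict lower/upper.
Jacobi: T = -D⁻¹(L+U), T[1,3] = -(2.7)/(5.2) = -0.5192; T[1,1] = 0.
  T[0,:] = [+0.0000  -0.1282  -1.0256  -0.3333]
  T[1,:] = [-0.4231  +0.0000  -0.6538  -0.5192]
  T[2,:] = [-0.0962  -0.2115  +0.0000  +0.5769]
  T[3,:] = [-0.4318  -0.3977  +0.0568  +0.0000]
|eigenvalues of T|: 0.8921, 0.6637, 0.6637, 0.2737.
spectral radius ρ = 0.8921; 0.8921 < 1: convergent.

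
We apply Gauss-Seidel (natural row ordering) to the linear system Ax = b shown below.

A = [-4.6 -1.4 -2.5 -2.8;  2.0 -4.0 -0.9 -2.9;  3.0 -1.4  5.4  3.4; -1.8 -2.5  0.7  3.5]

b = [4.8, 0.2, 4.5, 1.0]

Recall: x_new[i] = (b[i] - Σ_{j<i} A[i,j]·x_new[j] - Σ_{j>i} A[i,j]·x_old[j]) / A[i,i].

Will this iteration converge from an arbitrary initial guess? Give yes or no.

Split A = D + L + U, D = diag(-4.6, -4, 5.4, 3.5).
Gauss-Seidel: T = -(D+L)⁻¹U, row 0 first, T[0,1] = -(-1.4)/(-4.6) = -0.3043; later rows by forward substitution.
  T[0,:] = [+0.0000 -0.3043 -0.5435 -0.6087]
  T[1,:] = [+0.0000 -0.1522 -0.4967 -1.0293]
  T[2,:] = [+0.0000 +0.1296 +0.1731 -0.5583]
  T[3,:] = [+0.0000 -0.2911 -0.6689 -0.9366]
eigenvalue magnitudes: 1.3961, 0.4447, 0.0357, 0.0000.
spectral radius ρ = 1.3961; 1.3961 > 1: divergent.

no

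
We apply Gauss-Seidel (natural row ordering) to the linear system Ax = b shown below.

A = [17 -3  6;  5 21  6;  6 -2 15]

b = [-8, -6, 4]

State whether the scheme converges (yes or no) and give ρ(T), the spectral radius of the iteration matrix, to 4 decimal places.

Let D = diag(17, 21, 15); L, U the strict triangles.
T_GS = -(D+L)⁻¹U: row 0 first, T[0,2] = -(6)/(17) = -0.3529; later rows by forward substitution.
  T[0,:] = [+0.0000 +0.1765 -0.3529]
  T[1,:] = [+0.0000 -0.0420 -0.2017]
  T[2,:] = [+0.0000 -0.0762 +0.1143]
eigenvalue magnitudes: 0.1827, 0.1104, 0.0000.
spectral radius ρ = 0.1827; 0.1827 < 1: convergent.

yes, ρ = 0.1827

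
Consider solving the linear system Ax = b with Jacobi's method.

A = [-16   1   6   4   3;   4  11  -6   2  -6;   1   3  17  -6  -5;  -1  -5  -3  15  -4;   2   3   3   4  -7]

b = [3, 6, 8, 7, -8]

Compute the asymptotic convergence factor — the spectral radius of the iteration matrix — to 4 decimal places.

0.9114

A = D + L + U where D = diag(-16, 11, 17, 15, -7).
Jacobi T = -D⁻¹(L+U): T[4,3] = -(4)/(-7) = +0.5714; T[4,4] = 0.
  T[0,:] = [+0.0000, +0.0625, +0.3750, +0.2500, +0.1875]
  T[1,:] = [-0.3636, +0.0000, +0.5455, -0.1818, +0.5455]
  T[2,:] = [-0.0588, -0.1765, +0.0000, +0.3529, +0.2941]
  T[3,:] = [+0.0667, +0.3333, +0.2000, +0.0000, +0.2667]
  T[4,:] = [+0.2857, +0.4286, +0.4286, +0.5714, +0.0000]
eigenvalue magnitudes: 0.9114, 0.4507, 0.4507, 0.4065, 0.0523.
spectral radius ρ = 0.9114; 0.9114 < 1: convergent.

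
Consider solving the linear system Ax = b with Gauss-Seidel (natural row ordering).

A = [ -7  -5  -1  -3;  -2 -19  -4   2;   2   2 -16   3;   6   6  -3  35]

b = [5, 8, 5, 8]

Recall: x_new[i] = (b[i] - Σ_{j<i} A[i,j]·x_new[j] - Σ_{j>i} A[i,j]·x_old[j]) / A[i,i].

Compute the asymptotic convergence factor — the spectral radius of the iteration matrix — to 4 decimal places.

Let D = diag(-7, -19, -16, 35); L, U the strict triangles.
GS T = -(D+L)⁻¹U: row 0 first, T[0,3] = -(-3)/(-7) = -0.4286; later rows by forward substitution.
  T[0,:] = [+0.0000, -0.7143, -0.1429, -0.4286]
  T[1,:] = [+0.0000, +0.0752, -0.1955, +0.1504]
  T[2,:] = [+0.0000, -0.0799, -0.0423, +0.1527]
  T[3,:] = [+0.0000, +0.1027, +0.0544, +0.0608]
moduli |λ_i(T)| = 0.2097, 0.1518, 0.1518, 0.0000.
spectral radius ρ = 0.2097; 0.2097 < 1: convergent.

0.2097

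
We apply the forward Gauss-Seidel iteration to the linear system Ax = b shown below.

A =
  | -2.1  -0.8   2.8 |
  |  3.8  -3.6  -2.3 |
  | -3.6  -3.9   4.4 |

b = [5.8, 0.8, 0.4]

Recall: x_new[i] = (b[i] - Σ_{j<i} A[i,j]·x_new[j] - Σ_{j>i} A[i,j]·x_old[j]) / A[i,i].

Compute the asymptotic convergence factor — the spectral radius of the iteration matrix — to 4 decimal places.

Let D = diag(-2.1, -3.6, 4.4); L, U the strict triangles.
Gauss-Seidel: T = -(D+L)⁻¹U, row 0 first, T[0,1] = -(-0.8)/(-2.1) = -0.3810; later rows by forward substitution.
  T[0,:] = [+0.0000 -0.3810 +1.3333]
  T[1,:] = [+0.0000 -0.4021 +0.7685]
  T[2,:] = [+0.0000 -0.6681 +1.7721]
eigenvalue magnitudes: 1.5025, 0.1325, 0.0000.
ρ(T) = max|λ| = 1.5025; 1.5025 > 1 ⇒ diverges.

1.5025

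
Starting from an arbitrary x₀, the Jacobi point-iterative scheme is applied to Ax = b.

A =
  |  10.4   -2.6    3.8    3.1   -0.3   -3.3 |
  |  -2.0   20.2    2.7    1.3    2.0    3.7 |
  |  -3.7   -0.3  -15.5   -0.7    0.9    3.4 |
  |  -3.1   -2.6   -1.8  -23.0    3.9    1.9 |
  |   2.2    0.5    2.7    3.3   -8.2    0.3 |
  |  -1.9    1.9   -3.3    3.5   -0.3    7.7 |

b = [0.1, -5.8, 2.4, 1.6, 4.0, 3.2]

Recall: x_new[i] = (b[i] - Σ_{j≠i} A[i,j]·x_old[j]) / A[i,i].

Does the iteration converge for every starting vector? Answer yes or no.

yes

Let D = diag(10.4, 20.2, -15.5, -23, -8.2, 7.7); L, U the strict triangles.
Jacobi: T = -D⁻¹(L+U), T[2,4] = -(0.9)/(-15.5) = +0.0581; T[2,2] = 0.
  T[0,:] = [+0.0000  +0.2500  -0.3654  -0.2981  +0.0288  +0.3173]
  T[1,:] = [+0.0990  +0.0000  -0.1337  -0.0644  -0.0990  -0.1832]
  T[2,:] = [-0.2387  -0.0194  +0.0000  -0.0452  +0.0581  +0.2194]
  T[3,:] = [-0.1348  -0.1130  -0.0783  +0.0000  +0.1696  +0.0826]
  T[4,:] = [+0.2683  +0.0610  +0.3293  +0.4024  +0.0000  +0.0366]
  T[5,:] = [+0.2468  -0.2468  +0.4286  -0.4545  +0.0390  +0.0000]
|λ(T)| sorted: 0.6427, 0.3880, 0.3503, 0.3430, 0.3430, 0.0424.
ρ = 0.6427; 0.6427 < 1 ⇒ converges.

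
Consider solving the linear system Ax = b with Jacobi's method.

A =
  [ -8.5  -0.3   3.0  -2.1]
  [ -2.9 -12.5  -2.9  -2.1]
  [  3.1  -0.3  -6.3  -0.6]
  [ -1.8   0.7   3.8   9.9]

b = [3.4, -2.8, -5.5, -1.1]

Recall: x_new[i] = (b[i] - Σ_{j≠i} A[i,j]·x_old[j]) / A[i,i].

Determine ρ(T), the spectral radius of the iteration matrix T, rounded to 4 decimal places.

0.5106

Let D = diag(-8.5, -12.5, -6.3, 9.9); L, U the strict triangles.
T_J = -D⁻¹(L+U): T[0,3] = -(-2.1)/(-8.5) = -0.2471; T[0,0] = 0.
  T[0,:] = [+0.0000  -0.0353  +0.3529  -0.2471]
  T[1,:] = [-0.2320  +0.0000  -0.2320  -0.1680]
  T[2,:] = [+0.4921  -0.0476  +0.0000  -0.0952]
  T[3,:] = [+0.1818  -0.0707  -0.3838  +0.0000]
|eigenvalues of T|: 0.5106, 0.3285, 0.3285, 0.0746.
spectral radius ρ = 0.5106; 0.5106 < 1: convergent.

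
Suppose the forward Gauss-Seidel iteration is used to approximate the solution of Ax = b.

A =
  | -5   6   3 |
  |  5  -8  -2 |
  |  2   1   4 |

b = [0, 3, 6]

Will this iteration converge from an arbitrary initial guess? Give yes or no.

Split A = D + L + U, D = diag(-5, -8, 4).
T_GS = -(D+L)⁻¹U: row 0 first, T[0,2] = -(3)/(-5) = +0.6000; later rows by forward substitution.
  T[0,:] = [+0.0000  +1.2000  +0.6000]
  T[1,:] = [+0.0000  +0.7500  +0.1250]
  T[2,:] = [+0.0000  -0.7875  -0.3313]
|eigenvalues of T|: 0.6496, 0.2309, 0.0000.
spectral radius ρ = 0.6496; 0.6496 < 1, so it converges for any x₀.

yes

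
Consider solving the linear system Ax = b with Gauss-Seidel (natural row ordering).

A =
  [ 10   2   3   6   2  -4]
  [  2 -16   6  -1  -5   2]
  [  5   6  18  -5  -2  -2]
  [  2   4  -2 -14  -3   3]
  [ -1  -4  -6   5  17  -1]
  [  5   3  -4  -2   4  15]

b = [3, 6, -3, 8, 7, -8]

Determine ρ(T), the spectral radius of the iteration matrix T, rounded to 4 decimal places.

0.5192

A = D + L + U where D = diag(10, -16, 18, -14, 17, 15).
GS T = -(D+L)⁻¹U: row 0 first, T[0,1] = -(2)/(10) = -0.2000; later rows by forward substitution.
  T[0,:] = [+0.0000  -0.2000  -0.3000  -0.6000  -0.2000  +0.4000]
  T[1,:] = [+0.0000  -0.0250  +0.3375  -0.1375  -0.3375  +0.1750]
  T[2,:] = [+0.0000  +0.0639  -0.0292  +0.4903  +0.2792  -0.0583]
  T[3,:] = [+0.0000  -0.0448  +0.0577  -0.1950  -0.3792  +0.3298]
  T[4,:] = [+0.0000  +0.0181  +0.0345  +0.1628  +0.1189  +0.0060]
  T[5,:] = [+0.0000  +0.0779  +0.0232  +0.2888  +0.1264  -0.1415]
|λ(T)| sorted: 0.5192, 0.1635, 0.1635, 0.0794, 0.0794, 0.0000.
spectral radius ρ = 0.5192; 0.5192 < 1, so it converges for any x₀.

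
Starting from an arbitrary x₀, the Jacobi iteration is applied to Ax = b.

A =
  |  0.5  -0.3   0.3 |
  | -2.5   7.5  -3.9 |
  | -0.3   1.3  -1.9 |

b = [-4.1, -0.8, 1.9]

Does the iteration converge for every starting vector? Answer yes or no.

Split A = D + L + U, D = diag(0.5, 7.5, -1.9).
Jacobi: T = -D⁻¹(L+U), T[0,2] = -(0.3)/(0.5) = -0.6000; T[0,0] = 0.
  T[0,:] = [+0.0000, +0.6000, -0.6000]
  T[1,:] = [+0.3333, +0.0000, +0.5200]
  T[2,:] = [-0.1579, +0.6842, +0.0000]
eigenvalue magnitudes: 0.9231, 0.5685, 0.3547.
spectral radius ρ = 0.9231; 0.9231 < 1, so it converges for any x₀.

yes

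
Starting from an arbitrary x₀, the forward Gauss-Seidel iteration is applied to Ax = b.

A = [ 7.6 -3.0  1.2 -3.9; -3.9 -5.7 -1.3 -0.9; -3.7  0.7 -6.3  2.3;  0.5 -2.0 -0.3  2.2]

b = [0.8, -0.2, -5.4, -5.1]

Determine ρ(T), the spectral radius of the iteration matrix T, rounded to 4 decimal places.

0.9047

Split A = D + L + U, D = diag(7.6, -5.7, -6.3, 2.2).
Gauss-Seidel: T = -(D+L)⁻¹U, row 0 first, T[0,2] = -(1.2)/(7.6) = -0.1579; later rows by forward substitution.
  T[0,:] = [+0.0000, +0.3947, -0.1579, +0.5132]
  T[1,:] = [+0.0000, -0.2701, -0.1200, -0.5090]
  T[2,:] = [+0.0000, -0.2618, +0.0794, +0.0071]
  T[3,:] = [+0.0000, -0.3709, -0.0624, -0.5784]
|λ(T)| sorted: 0.9047, 0.1812, 0.0456, 0.0000.
spectral radius ρ = 0.9047; 0.9047 < 1 ⇒ converges.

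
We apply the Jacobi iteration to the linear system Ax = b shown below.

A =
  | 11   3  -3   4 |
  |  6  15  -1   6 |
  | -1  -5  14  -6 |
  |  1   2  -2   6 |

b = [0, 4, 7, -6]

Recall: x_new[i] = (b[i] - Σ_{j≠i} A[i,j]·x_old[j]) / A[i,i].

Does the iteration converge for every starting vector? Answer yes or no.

Let D = diag(11, 15, 14, 6); L, U the strict triangles.
T_J = -D⁻¹(L+U): T[0,2] = -(-3)/(11) = +0.2727; T[0,0] = 0.
  T[0,:] = [+0.0000  -0.2727  +0.2727  -0.3636]
  T[1,:] = [-0.4000  +0.0000  +0.0667  -0.4000]
  T[2,:] = [+0.0714  +0.3571  +0.0000  +0.4286]
  T[3,:] = [-0.1667  -0.3333  +0.3333  +0.0000]
|λ(T)| sorted: 0.8628, 0.4005, 0.2649, 0.2649.
ρ(T) = max|λ| = 0.8628; 0.8628 < 1, so it converges for any x₀.

yes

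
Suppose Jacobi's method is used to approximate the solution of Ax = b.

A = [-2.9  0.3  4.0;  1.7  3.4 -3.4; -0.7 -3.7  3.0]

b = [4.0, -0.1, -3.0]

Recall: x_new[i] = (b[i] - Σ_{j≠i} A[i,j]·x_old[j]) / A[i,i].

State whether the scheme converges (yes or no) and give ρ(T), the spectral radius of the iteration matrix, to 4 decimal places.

no, ρ = 1.4411

Diagonal D = diag(-2.9, 3.4, 3); L, U strict lower/upper.
Jacobi T = -D⁻¹(L+U): T[0,1] = -(0.3)/(-2.9) = +0.1034; T[0,0] = 0.
  T[0,:] = [+0.0000 +0.1034 +1.3793]
  T[1,:] = [-0.5000 +0.0000 +1.0000]
  T[2,:] = [+0.2333 +1.2333 +0.0000]
|λ(T)| sorted: 1.4411, 0.7573, 0.7573.
ρ(T) = max|λ| = 1.4411; 1.4411 > 1, so it fails to converge.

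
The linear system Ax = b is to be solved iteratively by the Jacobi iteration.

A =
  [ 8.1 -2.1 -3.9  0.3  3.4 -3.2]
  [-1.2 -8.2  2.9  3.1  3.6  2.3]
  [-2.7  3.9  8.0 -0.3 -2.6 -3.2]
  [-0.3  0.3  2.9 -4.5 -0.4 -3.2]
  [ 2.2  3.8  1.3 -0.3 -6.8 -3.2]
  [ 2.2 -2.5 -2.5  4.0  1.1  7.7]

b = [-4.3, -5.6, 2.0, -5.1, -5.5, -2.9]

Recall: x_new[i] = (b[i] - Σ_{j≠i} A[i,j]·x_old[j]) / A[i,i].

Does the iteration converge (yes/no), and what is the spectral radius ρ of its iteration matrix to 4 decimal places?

no, ρ = 1.2359

Diagonal D = diag(8.1, -8.2, 8, -4.5, -6.8, 7.7); L, U strict lower/upper.
Jacobi T = -D⁻¹(L+U): T[0,1] = -(-2.1)/(8.1) = +0.2593; T[0,0] = 0.
  T[0,:] = [+0.0000  +0.2593  +0.4815  -0.0370  -0.4198  +0.3951]
  T[1,:] = [-0.1463  +0.0000  +0.3537  +0.3780  +0.4390  +0.2805]
  T[2,:] = [+0.3375  -0.4875  +0.0000  +0.0375  +0.3250  +0.4000]
  T[3,:] = [-0.0667  +0.0667  +0.6444  +0.0000  -0.0889  -0.7111]
  T[4,:] = [+0.3235  +0.5588  +0.1912  -0.0441  +0.0000  -0.4706]
  T[5,:] = [-0.2857  +0.3247  +0.3247  -0.5195  -0.1429  +0.0000]
|roots of det(T-λI)|: 1.2359, 0.6530, 0.6530, 0.6172, 0.6172, 0.5639.
ρ = 1.2359; 1.2359 > 1 ⇒ diverges.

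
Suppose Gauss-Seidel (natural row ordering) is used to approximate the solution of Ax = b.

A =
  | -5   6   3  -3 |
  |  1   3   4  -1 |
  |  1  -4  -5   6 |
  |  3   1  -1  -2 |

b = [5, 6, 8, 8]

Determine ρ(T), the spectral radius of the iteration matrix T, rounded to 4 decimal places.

1.6465

Split A = D + L + U, D = diag(-5, 3, -5, -2).
GS T = -(D+L)⁻¹U: row 0 first, T[0,1] = -(6)/(-5) = +1.2000; later rows by forward substitution.
  T[0,:] = [+0.0000, +1.2000, +0.6000, -0.6000]
  T[1,:] = [+0.0000, -0.4000, -1.5333, +0.5333]
  T[2,:] = [+0.0000, +0.5600, +1.3467, +0.6533]
  T[3,:] = [+0.0000, +1.3200, -0.5400, -0.9600]
|roots of det(T-λI)|: 1.6465, 1.3225, 1.3225, 0.0000.
ρ = 1.6465; 1.6465 > 1: divergent.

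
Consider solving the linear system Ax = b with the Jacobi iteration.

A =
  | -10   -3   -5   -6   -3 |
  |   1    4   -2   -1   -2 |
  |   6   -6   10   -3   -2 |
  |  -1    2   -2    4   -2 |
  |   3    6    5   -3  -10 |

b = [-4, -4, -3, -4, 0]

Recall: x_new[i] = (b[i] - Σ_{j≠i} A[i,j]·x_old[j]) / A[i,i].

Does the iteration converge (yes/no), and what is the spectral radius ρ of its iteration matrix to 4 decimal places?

Write A = D+L+U with D = diag(-10, 4, 10, 4, -10).
T_J = -D⁻¹(L+U): T[1,0] = -(1)/(4) = -0.2500; T[1,1] = 0.
  T[0,:] = [+0.0000 -0.3000 -0.5000 -0.6000 -0.3000]
  T[1,:] = [-0.2500 +0.0000 +0.5000 +0.2500 +0.5000]
  T[2,:] = [-0.6000 +0.6000 +0.0000 +0.3000 +0.2000]
  T[3,:] = [+0.2500 -0.5000 +0.5000 +0.0000 +0.5000]
  T[4,:] = [+0.3000 +0.6000 +0.5000 -0.3000 +0.0000]
|roots of det(T-λI)|: 1.1985, 0.5636, 0.5354, 0.5354, 0.1801.
spectral radius ρ = 1.1985; 1.1985 > 1 ⇒ diverges.

no, ρ = 1.1985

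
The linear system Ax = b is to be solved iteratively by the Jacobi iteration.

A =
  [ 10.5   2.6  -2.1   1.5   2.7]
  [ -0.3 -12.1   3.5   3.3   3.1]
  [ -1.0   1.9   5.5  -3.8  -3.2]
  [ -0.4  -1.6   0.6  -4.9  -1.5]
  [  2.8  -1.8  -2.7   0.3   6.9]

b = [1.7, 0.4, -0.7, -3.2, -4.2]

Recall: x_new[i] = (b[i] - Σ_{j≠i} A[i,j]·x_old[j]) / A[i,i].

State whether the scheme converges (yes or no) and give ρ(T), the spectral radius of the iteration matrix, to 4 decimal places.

yes, ρ = 0.8498

Diagonal D = diag(10.5, -12.1, 5.5, -4.9, 6.9); L, U strict lower/upper.
T_J = -D⁻¹(L+U): T[0,3] = -(1.5)/(10.5) = -0.1429; T[0,0] = 0.
  T[0,:] = [+0.0000  -0.2476  +0.2000  -0.1429  -0.2571]
  T[1,:] = [-0.0248  +0.0000  +0.2893  +0.2727  +0.2562]
  T[2,:] = [+0.1818  -0.3455  +0.0000  +0.6909  +0.5818]
  T[3,:] = [-0.0816  -0.3265  +0.1224  +0.0000  -0.3061]
  T[4,:] = [-0.4058  +0.2609  +0.3913  -0.0435  +0.0000]
moduli |λ_i(T)| = 0.8498, 0.4510, 0.4510, 0.1392, 0.1392.
ρ(T) = max|λ| = 0.8498; 0.8498 < 1, so it converges for any x₀.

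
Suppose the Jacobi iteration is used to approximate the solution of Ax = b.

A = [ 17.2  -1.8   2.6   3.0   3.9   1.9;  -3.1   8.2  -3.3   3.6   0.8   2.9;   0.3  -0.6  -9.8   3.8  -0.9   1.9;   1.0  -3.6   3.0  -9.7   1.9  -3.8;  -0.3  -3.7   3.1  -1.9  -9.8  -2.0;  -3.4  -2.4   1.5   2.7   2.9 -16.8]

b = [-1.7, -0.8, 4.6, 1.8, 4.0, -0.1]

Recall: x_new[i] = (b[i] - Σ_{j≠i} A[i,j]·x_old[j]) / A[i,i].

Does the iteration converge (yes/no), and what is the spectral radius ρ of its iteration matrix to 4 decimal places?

yes, ρ = 0.5981

A = D + L + U where D = diag(17.2, 8.2, -9.8, -9.7, -9.8, -16.8).
Jacobi: T = -D⁻¹(L+U), T[3,4] = -(1.9)/(-9.7) = +0.1959; T[3,3] = 0.
  T[0,:] = [+0.0000  +0.1047  -0.1512  -0.1744  -0.2267  -0.1105]
  T[1,:] = [+0.3780  +0.0000  +0.4024  -0.4390  -0.0976  -0.3537]
  T[2,:] = [+0.0306  -0.0612  +0.0000  +0.3878  -0.0918  +0.1939]
  T[3,:] = [+0.1031  -0.3711  +0.3093  +0.0000  +0.1959  -0.3918]
  T[4,:] = [-0.0306  -0.3776  +0.3163  -0.1939  +0.0000  -0.2041]
  T[5,:] = [-0.2024  -0.1429  +0.0893  +0.1607  +0.1726  +0.0000]
|roots of det(T-λI)|: 0.5981, 0.4653, 0.4653, 0.2243, 0.2243, 0.1719.
spectral radius ρ = 0.5981; 0.5981 < 1: convergent.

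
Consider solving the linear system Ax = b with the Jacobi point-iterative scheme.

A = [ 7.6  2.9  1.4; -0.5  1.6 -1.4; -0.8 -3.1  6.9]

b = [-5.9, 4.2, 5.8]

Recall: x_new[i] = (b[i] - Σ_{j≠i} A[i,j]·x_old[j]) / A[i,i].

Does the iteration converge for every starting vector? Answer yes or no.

A = D + L + U where D = diag(7.6, 1.6, 6.9).
T_J = -D⁻¹(L+U): T[2,0] = -(-0.8)/(6.9) = +0.1159; T[2,2] = 0.
  T[0,:] = [+0.0000 -0.3816 -0.1842]
  T[1,:] = [+0.3125 +0.0000 +0.8750]
  T[2,:] = [+0.1159 +0.4493 +0.0000]
|roots of det(T-λI)|: 0.6001, 0.3280, 0.3280.
ρ = 0.6001; 0.6001 < 1 ⇒ converges.

yes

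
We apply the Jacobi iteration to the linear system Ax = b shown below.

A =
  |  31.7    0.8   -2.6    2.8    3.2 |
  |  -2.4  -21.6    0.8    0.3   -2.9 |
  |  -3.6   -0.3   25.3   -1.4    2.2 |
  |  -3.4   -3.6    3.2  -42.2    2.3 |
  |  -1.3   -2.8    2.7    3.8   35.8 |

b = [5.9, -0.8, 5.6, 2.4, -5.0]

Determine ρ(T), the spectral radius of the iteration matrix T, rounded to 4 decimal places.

Diagonal D = diag(31.7, -21.6, 25.3, -42.2, 35.8); L, U strict lower/upper.
Jacobi T = -D⁻¹(L+U): T[2,0] = -(-3.6)/(25.3) = +0.1423; T[2,2] = 0.
  T[0,:] = [+0.0000, -0.0252, +0.0820, -0.0883, -0.1009]
  T[1,:] = [-0.1111, +0.0000, +0.0370, +0.0139, -0.1343]
  T[2,:] = [+0.1423, +0.0119, +0.0000, +0.0553, -0.0870]
  T[3,:] = [-0.0806, -0.0853, +0.0758, +0.0000, +0.0545]
  T[4,:] = [+0.0363, +0.0782, -0.0754, -0.1061, +0.0000]
eigenvalue magnitudes: 0.1949, 0.1447, 0.1402, 0.1402, 0.0097.
ρ(T) = max|λ| = 0.1949; 0.1949 < 1: convergent.

0.1949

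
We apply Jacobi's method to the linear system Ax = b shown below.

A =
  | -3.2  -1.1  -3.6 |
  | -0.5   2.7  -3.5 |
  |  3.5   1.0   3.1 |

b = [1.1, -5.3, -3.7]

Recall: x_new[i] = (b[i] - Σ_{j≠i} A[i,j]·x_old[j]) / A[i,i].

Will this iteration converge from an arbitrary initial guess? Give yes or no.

no

Diagonal D = diag(-3.2, 2.7, 3.1); L, U strict lower/upper.
T_J = -D⁻¹(L+U): T[2,0] = -(3.5)/(3.1) = -1.1290; T[2,2] = 0.
  T[0,:] = [+0.0000 -0.3438 -1.1250]
  T[1,:] = [+0.1852 +0.0000 +1.2963]
  T[2,:] = [-1.1290 -0.3226 +0.0000]
moduli |λ_i(T)| = 1.1360, 0.7086, 0.7086.
ρ(T) = max|λ| = 1.1360; 1.1360 > 1 ⇒ diverges.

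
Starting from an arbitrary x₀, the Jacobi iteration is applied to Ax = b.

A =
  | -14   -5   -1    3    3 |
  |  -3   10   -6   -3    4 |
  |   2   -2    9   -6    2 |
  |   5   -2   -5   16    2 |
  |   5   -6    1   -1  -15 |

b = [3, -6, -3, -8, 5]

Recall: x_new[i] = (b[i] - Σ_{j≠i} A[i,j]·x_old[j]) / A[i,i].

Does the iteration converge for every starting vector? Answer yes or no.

yes

Split A = D + L + U, D = diag(-14, 10, 9, 16, -15).
Jacobi: T = -D⁻¹(L+U), T[3,1] = -(-2)/(16) = +0.1250; T[3,3] = 0.
  T[0,:] = [+0.0000, -0.3571, -0.0714, +0.2143, +0.2143]
  T[1,:] = [+0.3000, +0.0000, +0.6000, +0.3000, -0.4000]
  T[2,:] = [-0.2222, +0.2222, +0.0000, +0.6667, -0.2222]
  T[3,:] = [-0.3125, +0.1250, +0.3125, +0.0000, -0.1250]
  T[4,:] = [+0.3333, -0.4000, +0.0667, -0.0667, +0.0000]
eigenvalue magnitudes: 0.9146, 0.4917, 0.3716, 0.3716, 0.2017.
spectral radius ρ = 0.9146; 0.9146 < 1: convergent.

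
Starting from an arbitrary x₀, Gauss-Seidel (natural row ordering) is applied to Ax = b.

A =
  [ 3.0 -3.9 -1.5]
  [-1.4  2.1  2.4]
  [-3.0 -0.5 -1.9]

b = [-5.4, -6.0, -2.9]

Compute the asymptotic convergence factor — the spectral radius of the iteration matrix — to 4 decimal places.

1.6836

Let D = diag(3, 2.1, -1.9); L, U the strict triangles.
GS T = -(D+L)⁻¹U: row 0 first, T[0,1] = -(-3.9)/(3) = +1.3000; later rows by forward substitution.
  T[0,:] = [+0.0000, +1.3000, +0.5000]
  T[1,:] = [+0.0000, +0.8667, -0.8095]
  T[2,:] = [+0.0000, -2.2807, -0.5764]
moduli |λ_i(T)| = 1.6836, 1.3934, 0.0000.
spectral radius ρ = 1.6836; 1.6836 > 1 ⇒ diverges.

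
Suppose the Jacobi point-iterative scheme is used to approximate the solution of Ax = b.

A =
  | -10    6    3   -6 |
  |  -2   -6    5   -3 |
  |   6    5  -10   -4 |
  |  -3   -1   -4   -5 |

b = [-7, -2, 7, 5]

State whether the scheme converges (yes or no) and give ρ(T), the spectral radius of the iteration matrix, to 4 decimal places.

no, ρ = 1.4096

Write A = D+L+U with D = diag(-10, -6, -10, -5).
Jacobi: T = -D⁻¹(L+U), T[1,0] = -(-2)/(-6) = -0.3333; T[1,1] = 0.
  T[0,:] = [+0.0000 +0.6000 +0.3000 -0.6000]
  T[1,:] = [-0.3333 +0.0000 +0.8333 -0.5000]
  T[2,:] = [+0.6000 +0.5000 +0.0000 -0.4000]
  T[3,:] = [-0.6000 -0.2000 -0.8000 +0.0000]
|λ(T)| sorted: 1.4096, 0.7309, 0.7309, 0.2350.
ρ(T) = max|λ| = 1.4096; 1.4096 > 1 ⇒ diverges.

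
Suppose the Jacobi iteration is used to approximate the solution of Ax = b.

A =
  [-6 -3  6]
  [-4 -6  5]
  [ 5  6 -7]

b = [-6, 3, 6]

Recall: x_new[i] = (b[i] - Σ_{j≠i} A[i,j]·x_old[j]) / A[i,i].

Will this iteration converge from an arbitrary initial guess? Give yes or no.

A = D + L + U where D = diag(-6, -6, -7).
T_J = -D⁻¹(L+U): T[1,0] = -(-4)/(-6) = -0.6667; T[1,1] = 0.
  T[0,:] = [+0.0000, -0.5000, +1.0000]
  T[1,:] = [-0.6667, +0.0000, +0.8333]
  T[2,:] = [+0.7143, +0.8571, +0.0000]
eigenvalue magnitudes: 1.5268, 0.8799, 0.6469.
spectral radius ρ = 1.5268; 1.5268 > 1, so it fails to converge.

no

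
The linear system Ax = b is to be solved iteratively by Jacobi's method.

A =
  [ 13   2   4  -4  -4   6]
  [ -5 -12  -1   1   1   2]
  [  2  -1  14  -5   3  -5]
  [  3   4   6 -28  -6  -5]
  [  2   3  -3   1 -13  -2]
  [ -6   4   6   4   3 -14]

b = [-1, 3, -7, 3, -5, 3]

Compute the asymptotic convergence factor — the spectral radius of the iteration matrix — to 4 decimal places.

0.8625

Write A = D+L+U with D = diag(13, -12, 14, -28, -13, -14).
T_J = -D⁻¹(L+U): T[3,1] = -(4)/(-28) = +0.1429; T[3,3] = 0.
  T[0,:] = [+0.0000 -0.1538 -0.3077 +0.3077 +0.3077 -0.4615]
  T[1,:] = [-0.4167 +0.0000 -0.0833 +0.0833 +0.0833 +0.1667]
  T[2,:] = [-0.1429 +0.0714 +0.0000 +0.3571 -0.2143 +0.3571]
  T[3,:] = [+0.1071 +0.1429 +0.2143 +0.0000 -0.2143 -0.1786]
  T[4,:] = [+0.1538 +0.2308 -0.2308 +0.0769 +0.0000 -0.1538]
  T[5,:] = [-0.4286 +0.2857 +0.4286 +0.2857 +0.2143 +0.0000]
eigenvalue magnitudes: 0.8625, 0.5660, 0.5660, 0.2962, 0.2949, 0.2949.
spectral radius ρ = 0.8625; 0.8625 < 1, so it converges for any x₀.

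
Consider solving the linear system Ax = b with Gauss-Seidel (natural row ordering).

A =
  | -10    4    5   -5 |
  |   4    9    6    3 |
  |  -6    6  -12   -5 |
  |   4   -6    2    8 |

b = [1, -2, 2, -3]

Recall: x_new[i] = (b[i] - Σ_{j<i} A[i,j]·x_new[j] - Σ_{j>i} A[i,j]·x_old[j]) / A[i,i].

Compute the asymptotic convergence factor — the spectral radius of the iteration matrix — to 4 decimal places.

1.1468

Split A = D + L + U, D = diag(-10, 9, -12, 8).
GS T = -(D+L)⁻¹U: row 0 first, T[0,3] = -(-5)/(-10) = -0.5000; later rows by forward substitution.
  T[0,:] = [+0.0000 +0.4000 +0.5000 -0.5000]
  T[1,:] = [+0.0000 -0.1778 -0.8889 -0.1111]
  T[2,:] = [+0.0000 -0.2889 -0.6944 -0.2222]
  T[3,:] = [+0.0000 -0.2611 -0.7431 +0.2222]
|eigenvalues of T|: 1.1468, 0.3636, 0.1332, 0.0000.
ρ(T) = max|λ| = 1.1468; 1.1468 > 1, so it fails to converge.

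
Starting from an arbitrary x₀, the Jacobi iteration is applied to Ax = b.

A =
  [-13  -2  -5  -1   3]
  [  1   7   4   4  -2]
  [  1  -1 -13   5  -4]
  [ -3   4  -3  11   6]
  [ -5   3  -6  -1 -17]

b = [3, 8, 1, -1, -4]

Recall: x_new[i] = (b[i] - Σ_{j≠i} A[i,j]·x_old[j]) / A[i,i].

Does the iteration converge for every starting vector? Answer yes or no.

Split A = D + L + U, D = diag(-13, 7, -13, 11, -17).
Jacobi: T = -D⁻¹(L+U), T[2,1] = -(-1)/(-13) = -0.0769; T[2,2] = 0.
  T[0,:] = [+0.0000, -0.1538, -0.3846, -0.0769, +0.2308]
  T[1,:] = [-0.1429, +0.0000, -0.5714, -0.5714, +0.2857]
  T[2,:] = [+0.0769, -0.0769, +0.0000, +0.3846, -0.3077]
  T[3,:] = [+0.2727, -0.3636, +0.2727, +0.0000, -0.5455]
  T[4,:] = [-0.2941, +0.1765, -0.3529, -0.0588, +0.0000]
|λ(T)| sorted: 0.8534, 0.4512, 0.4512, 0.1736, 0.1736.
spectral radius ρ = 0.8534; 0.8534 < 1, so it converges for any x₀.

yes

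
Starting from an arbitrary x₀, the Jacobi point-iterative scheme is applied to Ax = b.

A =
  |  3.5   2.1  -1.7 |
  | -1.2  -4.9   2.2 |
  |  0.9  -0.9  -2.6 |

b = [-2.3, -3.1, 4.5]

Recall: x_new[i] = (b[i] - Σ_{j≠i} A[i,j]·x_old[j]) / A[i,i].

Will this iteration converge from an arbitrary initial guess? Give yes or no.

yes

Write A = D+L+U with D = diag(3.5, -4.9, -2.6).
Jacobi: T = -D⁻¹(L+U), T[1,0] = -(-1.2)/(-4.9) = -0.2449; T[1,1] = 0.
  T[0,:] = [+0.0000, -0.6000, +0.4857]
  T[1,:] = [-0.2449, +0.0000, +0.4490]
  T[2,:] = [+0.3462, -0.3462, +0.0000]
moduli |λ_i(T)| = 0.5114, 0.3191, 0.3191.
ρ(T) = max|λ| = 0.5114; 0.5114 < 1 ⇒ converges.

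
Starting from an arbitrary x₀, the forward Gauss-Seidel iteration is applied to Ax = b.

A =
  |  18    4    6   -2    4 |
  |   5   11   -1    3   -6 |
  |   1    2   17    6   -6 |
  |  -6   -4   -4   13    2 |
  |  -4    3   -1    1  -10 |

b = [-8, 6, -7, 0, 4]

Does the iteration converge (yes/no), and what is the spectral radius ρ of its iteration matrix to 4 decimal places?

Split A = D + L + U, D = diag(18, 11, 17, 13, -10).
T_GS = -(D+L)⁻¹U: row 0 first, T[0,4] = -(4)/(18) = -0.2222; later rows by forward substitution.
  T[0,:] = [+0.0000 -0.2222 -0.3333 +0.1111 -0.2222]
  T[1,:] = [+0.0000 +0.1010 +0.2424 -0.3232 +0.6465]
  T[2,:] = [+0.0000 +0.0012 -0.0089 -0.3214 +0.2900]
  T[3,:] = [+0.0000 -0.0711 -0.0820 -0.1471 +0.0317]
  T[4,:] = [+0.0000 +0.1120 +0.1988 -0.1240 +0.2570]
|λ(T)| sorted: 0.5914, 0.3142, 0.0486, 0.0486, 0.0000.
spectral radius ρ = 0.5914; 0.5914 < 1 ⇒ converges.

yes, ρ = 0.5914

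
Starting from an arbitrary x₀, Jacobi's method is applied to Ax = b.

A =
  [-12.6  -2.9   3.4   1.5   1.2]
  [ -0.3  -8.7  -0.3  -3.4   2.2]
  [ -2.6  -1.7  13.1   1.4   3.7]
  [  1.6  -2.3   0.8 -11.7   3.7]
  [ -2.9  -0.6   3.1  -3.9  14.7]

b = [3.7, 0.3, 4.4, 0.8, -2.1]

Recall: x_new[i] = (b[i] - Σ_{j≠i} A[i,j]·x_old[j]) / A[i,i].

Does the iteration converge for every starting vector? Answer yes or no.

yes

Diagonal D = diag(-12.6, -8.7, 13.1, -11.7, 14.7); L, U strict lower/upper.
T_J = -D⁻¹(L+U): T[2,1] = -(-1.7)/(13.1) = +0.1298; T[2,2] = 0.
  T[0,:] = [+0.0000, -0.2302, +0.2698, +0.1190, +0.0952]
  T[1,:] = [-0.0345, +0.0000, -0.0345, -0.3908, +0.2529]
  T[2,:] = [+0.1985, +0.1298, +0.0000, -0.1069, -0.2824]
  T[3,:] = [+0.1368, -0.1966, +0.0684, +0.0000, +0.3162]
  T[4,:] = [+0.1973, +0.0408, -0.2109, +0.2653, +0.0000]
moduli |λ_i(T)| = 0.5774, 0.3838, 0.3838, 0.1705, 0.0025.
ρ = 0.5774; 0.5774 < 1 ⇒ converges.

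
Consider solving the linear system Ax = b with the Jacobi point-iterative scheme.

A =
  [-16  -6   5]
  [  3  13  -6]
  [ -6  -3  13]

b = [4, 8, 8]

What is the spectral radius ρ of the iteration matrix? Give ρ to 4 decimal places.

0.6907

Write A = D+L+U with D = diag(-16, 13, 13).
Jacobi T = -D⁻¹(L+U): T[0,2] = -(5)/(-16) = +0.3125; T[0,0] = 0.
  T[0,:] = [+0.0000  -0.3750  +0.3125]
  T[1,:] = [-0.2308  +0.0000  +0.4615]
  T[2,:] = [+0.4615  +0.2308  +0.0000]
|λ(T)| sorted: 0.6907, 0.3738, 0.3738.
ρ(T) = max|λ| = 0.6907; 0.6907 < 1, so it converges for any x₀.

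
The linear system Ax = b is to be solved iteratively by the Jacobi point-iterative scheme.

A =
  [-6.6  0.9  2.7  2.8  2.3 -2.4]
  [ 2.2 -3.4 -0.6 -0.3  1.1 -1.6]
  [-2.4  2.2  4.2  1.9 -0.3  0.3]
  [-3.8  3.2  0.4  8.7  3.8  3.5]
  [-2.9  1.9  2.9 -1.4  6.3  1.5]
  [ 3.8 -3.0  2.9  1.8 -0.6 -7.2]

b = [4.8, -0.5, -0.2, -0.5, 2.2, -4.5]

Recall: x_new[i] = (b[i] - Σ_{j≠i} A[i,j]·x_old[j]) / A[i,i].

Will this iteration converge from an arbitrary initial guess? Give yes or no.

Let D = diag(-6.6, -3.4, 4.2, 8.7, 6.3, -7.2); L, U the strict triangles.
Jacobi T = -D⁻¹(L+U): T[3,1] = -(3.2)/(8.7) = -0.3678; T[3,3] = 0.
  T[0,:] = [+0.0000 +0.1364 +0.4091 +0.4242 +0.3485 -0.3636]
  T[1,:] = [+0.6471 +0.0000 -0.1765 -0.0882 +0.3235 -0.4706]
  T[2,:] = [+0.5714 -0.5238 +0.0000 -0.4524 +0.0714 -0.0714]
  T[3,:] = [+0.4368 -0.3678 -0.0460 +0.0000 -0.4368 -0.4023]
  T[4,:] = [+0.4603 -0.3016 -0.4603 +0.2222 +0.0000 -0.2381]
  T[5,:] = [+0.5278 -0.4167 +0.4028 +0.2500 -0.0833 +0.0000]
|λ(T)| sorted: 1.1751, 0.6568, 0.5108, 0.5108, 0.4830, 0.4830.
ρ(T) = max|λ| = 1.1751; 1.1751 > 1, so it fails to converge.

no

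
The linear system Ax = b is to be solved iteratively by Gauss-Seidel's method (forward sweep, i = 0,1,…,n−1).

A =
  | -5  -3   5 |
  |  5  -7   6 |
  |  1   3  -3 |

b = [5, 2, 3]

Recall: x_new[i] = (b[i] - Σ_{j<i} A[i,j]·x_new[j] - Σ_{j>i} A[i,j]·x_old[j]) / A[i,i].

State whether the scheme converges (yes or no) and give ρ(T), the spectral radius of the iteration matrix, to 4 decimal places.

no, ρ = 1.3491

Let D = diag(-5, -7, -3); L, U the strict triangles.
Gauss-Seidel: T = -(D+L)⁻¹U, row 0 first, T[0,2] = -(5)/(-5) = +1.0000; later rows by forward substitution.
  T[0,:] = [+0.0000 -0.6000 +1.0000]
  T[1,:] = [+0.0000 -0.4286 +1.5714]
  T[2,:] = [+0.0000 -0.6286 +1.9048]
|roots of det(T-λI)|: 1.3491, 0.1271, 0.0000.
ρ(T) = max|λ| = 1.3491; 1.3491 > 1: divergent.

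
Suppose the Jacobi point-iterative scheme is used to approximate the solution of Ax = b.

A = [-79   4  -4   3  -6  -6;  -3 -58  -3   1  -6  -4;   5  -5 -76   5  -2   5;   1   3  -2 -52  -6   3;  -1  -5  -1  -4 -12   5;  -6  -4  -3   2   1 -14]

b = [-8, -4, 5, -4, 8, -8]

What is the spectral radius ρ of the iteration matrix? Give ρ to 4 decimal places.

0.4555

Let D = diag(-79, -58, -76, -52, -12, -14); L, U the strict triangles.
T_J = -D⁻¹(L+U): T[4,5] = -(5)/(-12) = +0.4167; T[4,4] = 0.
  T[0,:] = [+0.0000 +0.0506 -0.0506 +0.0380 -0.0759 -0.0759]
  T[1,:] = [-0.0517 +0.0000 -0.0517 +0.0172 -0.1034 -0.0690]
  T[2,:] = [+0.0658 -0.0658 +0.0000 +0.0658 -0.0263 +0.0658]
  T[3,:] = [+0.0192 +0.0577 -0.0385 +0.0000 -0.1154 +0.0577]
  T[4,:] = [-0.0833 -0.4167 -0.0833 -0.3333 +0.0000 +0.4167]
  T[5,:] = [-0.4286 -0.2857 -0.2143 +0.1429 +0.0714 +0.0000]
|λ(T)| sorted: 0.4555, 0.2833, 0.2833, 0.0834, 0.0834, 0.0649.
ρ = 0.4555; 0.4555 < 1, so it converges for any x₀.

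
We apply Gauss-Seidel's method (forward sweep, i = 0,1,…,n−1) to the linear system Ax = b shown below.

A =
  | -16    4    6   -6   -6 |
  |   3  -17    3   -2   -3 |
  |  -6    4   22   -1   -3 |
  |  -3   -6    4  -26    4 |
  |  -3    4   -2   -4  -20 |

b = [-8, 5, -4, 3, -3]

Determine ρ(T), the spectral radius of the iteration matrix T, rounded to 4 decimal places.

0.2477

Write A = D+L+U with D = diag(-16, -17, 22, -26, -20).
Gauss-Seidel: T = -(D+L)⁻¹U, row 0 first, T[0,4] = -(-6)/(-16) = -0.3750; later rows by forward substitution.
  T[0,:] = [+0.0000  +0.2500  +0.3750  -0.3750  -0.3750]
  T[1,:] = [+0.0000  +0.0441  +0.2426  -0.1838  -0.2426]
  T[2,:] = [+0.0000  +0.0602  +0.0582  -0.0234  +0.0782]
  T[3,:] = [+0.0000  -0.0298  -0.0903  +0.0821  +0.2651]
  T[4,:] = [+0.0000  -0.0287  +0.0045  +0.0054  -0.0531]
|eigenvalues of T|: 0.2477, 0.1093, 0.0451, 0.0379, 0.0000.
spectral radius ρ = 0.2477; 0.2477 < 1: convergent.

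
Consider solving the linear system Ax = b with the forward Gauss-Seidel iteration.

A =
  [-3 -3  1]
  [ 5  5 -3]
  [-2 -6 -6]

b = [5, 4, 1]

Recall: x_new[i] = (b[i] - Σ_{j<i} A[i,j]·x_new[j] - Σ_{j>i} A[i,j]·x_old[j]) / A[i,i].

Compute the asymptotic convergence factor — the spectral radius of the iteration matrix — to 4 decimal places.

Split A = D + L + U, D = diag(-3, 5, -6).
Gauss-Seidel: T = -(D+L)⁻¹U, row 0 first, T[0,1] = -(-3)/(-3) = -1.0000; later rows by forward substitution.
  T[0,:] = [+0.0000  -1.0000  +0.3333]
  T[1,:] = [+0.0000  +1.0000  +0.2667]
  T[2,:] = [+0.0000  -0.6667  -0.3778]
moduli |λ_i(T)| = 0.8559, 0.2337, 0.0000.
ρ = 0.8559; 0.8559 < 1 ⇒ converges.

0.8559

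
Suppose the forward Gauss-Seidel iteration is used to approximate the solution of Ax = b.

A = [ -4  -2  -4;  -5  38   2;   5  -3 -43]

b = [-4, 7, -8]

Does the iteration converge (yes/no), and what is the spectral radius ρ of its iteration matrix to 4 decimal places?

yes, ρ = 0.1857

A = D + L + U where D = diag(-4, 38, -43).
Gauss-Seidel: T = -(D+L)⁻¹U, row 0 first, T[0,1] = -(-2)/(-4) = -0.5000; later rows by forward substitution.
  T[0,:] = [+0.0000  -0.5000  -1.0000]
  T[1,:] = [+0.0000  -0.0658  -0.1842]
  T[2,:] = [+0.0000  -0.0535  -0.1034]
|eigenvalues of T|: 0.1857, 0.0165, 0.0000.
spectral radius ρ = 0.1857; 0.1857 < 1 ⇒ converges.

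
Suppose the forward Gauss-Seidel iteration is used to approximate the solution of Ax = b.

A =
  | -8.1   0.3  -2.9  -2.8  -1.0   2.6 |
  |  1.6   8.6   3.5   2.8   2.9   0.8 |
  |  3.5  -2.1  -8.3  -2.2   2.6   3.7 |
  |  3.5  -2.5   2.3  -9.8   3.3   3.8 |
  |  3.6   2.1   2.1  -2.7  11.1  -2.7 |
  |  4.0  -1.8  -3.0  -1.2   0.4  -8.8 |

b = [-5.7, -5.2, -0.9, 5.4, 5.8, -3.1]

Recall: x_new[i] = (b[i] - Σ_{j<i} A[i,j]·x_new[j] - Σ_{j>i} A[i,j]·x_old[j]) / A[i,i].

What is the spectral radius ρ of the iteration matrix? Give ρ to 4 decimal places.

0.5478

Write A = D+L+U with D = diag(-8.1, 8.6, -8.3, -9.8, 11.1, -8.8).
Gauss-Seidel: T = -(D+L)⁻¹U, row 0 first, T[0,3] = -(-2.8)/(-8.1) = -0.3457; later rows by forward substitution.
  T[0,:] = [+0.0000 +0.0370 -0.3580 -0.3457 -0.1235 +0.3210]
  T[1,:] = [+0.0000 -0.0069 -0.3404 -0.2613 -0.3142 -0.1527]
  T[2,:] = [+0.0000 +0.0174 -0.0649 -0.3447 +0.3407 +0.6198]
  T[3,:] = [+0.0000 +0.0191 -0.0563 -0.1377 +0.4528 +0.6868]
  T[4,:] = [+0.0000 -0.0094 +0.1791 +0.1933 +0.1452 +0.2178]
  T[5,:] = [+0.0000 +0.0093 -0.0552 +0.0414 -0.1631 -0.1179]
|eigenvalues of T|: 0.5478, 0.2228, 0.2228, 0.1384, 0.0395, 0.0000.
ρ(T) = max|λ| = 0.5478; 0.5478 < 1 ⇒ converges.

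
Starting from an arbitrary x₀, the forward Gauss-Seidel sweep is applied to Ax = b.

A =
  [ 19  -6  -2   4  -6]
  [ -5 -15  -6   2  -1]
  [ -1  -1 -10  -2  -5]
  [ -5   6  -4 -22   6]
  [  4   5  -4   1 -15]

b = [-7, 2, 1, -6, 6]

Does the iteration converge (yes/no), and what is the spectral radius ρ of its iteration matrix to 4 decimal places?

yes, ρ = 0.5138

Write A = D+L+U with D = diag(19, -15, -10, -22, -15).
T_GS = -(D+L)⁻¹U: row 0 first, T[0,2] = -(-2)/(19) = +0.1053; later rows by forward substitution.
  T[0,:] = [+0.0000 +0.3158 +0.1053 -0.2105 +0.3158]
  T[1,:] = [+0.0000 -0.1053 -0.4351 +0.2035 -0.1719]
  T[2,:] = [+0.0000 -0.0211 +0.0330 -0.1993 -0.5144]
  T[3,:] = [+0.0000 -0.0967 -0.1486 +0.1396 +0.2476]
  T[4,:] = [+0.0000 +0.0483 -0.1357 +0.0741 +0.1806]
|λ(T)| sorted: 0.5138, 0.1753, 0.1428, 0.1428, 0.0000.
ρ(T) = max|λ| = 0.5138; 0.5138 < 1, so it converges for any x₀.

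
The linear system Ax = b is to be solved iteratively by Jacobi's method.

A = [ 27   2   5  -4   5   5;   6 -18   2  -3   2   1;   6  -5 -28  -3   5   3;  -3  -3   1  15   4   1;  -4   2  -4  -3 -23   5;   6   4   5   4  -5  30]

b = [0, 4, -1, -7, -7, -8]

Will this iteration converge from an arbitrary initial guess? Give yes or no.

Diagonal D = diag(27, -18, -28, 15, -23, 30); L, U strict lower/upper.
Jacobi T = -D⁻¹(L+U): T[5,3] = -(4)/(30) = -0.1333; T[5,5] = 0.
  T[0,:] = [+0.0000 -0.0741 -0.1852 +0.1481 -0.1852 -0.1852]
  T[1,:] = [+0.3333 +0.0000 +0.1111 -0.1667 +0.1111 +0.0556]
  T[2,:] = [+0.2143 -0.1786 +0.0000 -0.1071 +0.1786 +0.1071]
  T[3,:] = [+0.2000 +0.2000 -0.0667 +0.0000 -0.2667 -0.0667]
  T[4,:] = [-0.1739 +0.0870 -0.1739 -0.1304 +0.0000 +0.2174]
  T[5,:] = [-0.2000 -0.1333 -0.1667 -0.1333 +0.1667 +0.0000]
|eigenvalues of T|: 0.5106, 0.3876, 0.3876, 0.1577, 0.1577, 0.0042.
ρ = 0.5106; 0.5106 < 1, so it converges for any x₀.

yes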